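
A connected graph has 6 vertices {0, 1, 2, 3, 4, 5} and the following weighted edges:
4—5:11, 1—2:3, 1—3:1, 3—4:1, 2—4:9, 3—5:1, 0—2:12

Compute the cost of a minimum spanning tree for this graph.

18

Prim's algorithm from 1:
Step 1: cheapest edge leaving the tree is 1—3 (1); add 3.
Step 2: cheapest edge leaving the tree is 3—4 (1); add 4.
Step 3: cheapest edge leaving the tree is 3—5 (1); add 5.
Step 4: cheapest edge leaving the tree is 1—2 (3); add 2.
Step 5: cheapest edge leaving the tree is 0—2 (12); add 0.
MST edges: 1—3, 3—4, 3—5, 1—2, 0—2; total weight 1+1+1+3+12 = 18.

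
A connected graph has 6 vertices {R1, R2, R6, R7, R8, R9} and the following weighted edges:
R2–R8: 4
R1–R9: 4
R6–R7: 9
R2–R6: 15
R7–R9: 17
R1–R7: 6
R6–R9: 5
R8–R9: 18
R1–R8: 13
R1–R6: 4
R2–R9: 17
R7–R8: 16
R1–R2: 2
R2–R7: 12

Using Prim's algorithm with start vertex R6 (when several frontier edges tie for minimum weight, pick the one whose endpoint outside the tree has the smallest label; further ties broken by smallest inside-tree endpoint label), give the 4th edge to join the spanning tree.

R1-R9

Grow the tree from R6 using Prim:
Step 1: cheapest edge leaving the tree is R1–R6 (4); add R1.
Step 2: cheapest edge leaving the tree is R1–R2 (2); add R2.
Step 3: cheapest edge leaving the tree is R2–R8 (4); add R8.
Step 4: cheapest edge leaving the tree is R1–R9 (4); add R9.
Step 5: cheapest edge leaving the tree is R1–R7 (6); add R7.
The 4th edge added is R1–R9.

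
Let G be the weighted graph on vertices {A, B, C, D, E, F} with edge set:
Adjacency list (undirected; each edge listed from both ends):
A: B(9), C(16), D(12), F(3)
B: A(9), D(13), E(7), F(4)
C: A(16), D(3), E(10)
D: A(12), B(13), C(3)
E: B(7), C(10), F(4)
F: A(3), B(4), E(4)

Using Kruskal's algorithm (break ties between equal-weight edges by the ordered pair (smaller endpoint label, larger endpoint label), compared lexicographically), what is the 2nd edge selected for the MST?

C-D

Kruskal's algorithm — process edges by increasing weight (ties by edge label):
A F (3): add. Components now {A,F} {B} {C} {D} {E}
C D (3): add. Components now {A,F} {B} {C,D} {E}
B F (4): add. Components now {A,B,F} {C,D} {E}
E F (4): add. Components now {A,B,E,F} {C,D}
B E (7): skip — B and E already connected.
A B (9): skip — A and B already connected.
C E (10): add. Components now {A,B,C,D,E,F}
The 2nd edge added is C D.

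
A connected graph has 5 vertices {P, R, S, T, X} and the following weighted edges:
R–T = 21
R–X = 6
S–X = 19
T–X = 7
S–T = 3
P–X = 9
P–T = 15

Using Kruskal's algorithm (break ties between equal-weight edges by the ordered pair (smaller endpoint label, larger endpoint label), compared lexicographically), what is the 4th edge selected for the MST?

P-X

Kruskal: consider edges lightest-first.
S–T (3): add. Components now {S,T} {P} {R} {X}
R–X (6): add. Components now {S,T} {P} {R,X}
T–X (7): add. Components now {R,S,T,X} {P}
P–X (9): add. Components now {P,R,S,T,X}
The 4th edge added is P–X.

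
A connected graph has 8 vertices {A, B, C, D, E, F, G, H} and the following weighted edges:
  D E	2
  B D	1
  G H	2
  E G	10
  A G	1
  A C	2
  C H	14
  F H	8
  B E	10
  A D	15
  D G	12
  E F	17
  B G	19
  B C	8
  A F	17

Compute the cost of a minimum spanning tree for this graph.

Prim's algorithm from C:
Step 1: cheapest edge leaving the tree is A C (2); add A.
Step 2: cheapest edge leaving the tree is A G (1); add G.
Step 3: cheapest edge leaving the tree is G H (2); add H.
Step 4: cheapest edge leaving the tree is B C (8); add B.
Step 5: cheapest edge leaving the tree is B D (1); add D.
Step 6: cheapest edge leaving the tree is D E (2); add E.
Step 7: cheapest edge leaving the tree is F H (8); add F.
MST edges: A C, A G, G H, B C, B D, D E, F H; total weight 2+1+2+8+1+2+8 = 24.

24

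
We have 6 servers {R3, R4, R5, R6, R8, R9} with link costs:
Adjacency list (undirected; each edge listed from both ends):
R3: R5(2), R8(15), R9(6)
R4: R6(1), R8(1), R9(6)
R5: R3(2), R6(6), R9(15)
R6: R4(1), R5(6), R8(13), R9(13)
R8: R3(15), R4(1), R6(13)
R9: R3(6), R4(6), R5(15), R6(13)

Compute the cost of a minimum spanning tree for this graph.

16

Kruskal: consider edges lightest-first.
R4-R6 (1): add. Components now {R4,R6} {R5} {R3} {R8} {R9}
R4-R8 (1): add. Components now {R4,R6,R8} {R5} {R3} {R9}
R3-R5 (2): add. Components now {R4,R6,R8} {R3,R5} {R9}
R3-R9 (6): add. Components now {R4,R6,R8} {R3,R5,R9}
R4-R9 (6): add. Components now {R3,R4,R5,R6,R8,R9}
MST edges: R4-R6, R4-R8, R3-R5, R3-R9, R4-R9; total weight 1+1+2+6+6 = 16.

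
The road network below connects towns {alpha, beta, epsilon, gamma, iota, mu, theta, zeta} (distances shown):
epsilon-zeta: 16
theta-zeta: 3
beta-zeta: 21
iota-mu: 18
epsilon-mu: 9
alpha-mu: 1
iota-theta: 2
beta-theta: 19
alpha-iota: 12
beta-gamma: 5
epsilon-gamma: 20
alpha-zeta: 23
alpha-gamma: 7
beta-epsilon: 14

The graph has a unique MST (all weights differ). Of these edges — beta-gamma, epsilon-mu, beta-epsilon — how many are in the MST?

Sort edges by weight, then run Kruskal:
alpha-mu (1): add — endpoints in different components.
iota-theta (2): add — endpoints in different components.
theta-zeta (3): add — endpoints in different components.
beta-gamma (5): add — endpoints in different components.
alpha-gamma (7): add — endpoints in different components.
epsilon-mu (9): add — endpoints in different components.
alpha-iota (12): add — endpoints in different components.
MST edge set: {alpha-mu, iota-theta, theta-zeta, beta-gamma, alpha-gamma, epsilon-mu, alpha-iota}.
Of the listed edges, {beta-gamma, epsilon-mu} are in the MST → 2.

2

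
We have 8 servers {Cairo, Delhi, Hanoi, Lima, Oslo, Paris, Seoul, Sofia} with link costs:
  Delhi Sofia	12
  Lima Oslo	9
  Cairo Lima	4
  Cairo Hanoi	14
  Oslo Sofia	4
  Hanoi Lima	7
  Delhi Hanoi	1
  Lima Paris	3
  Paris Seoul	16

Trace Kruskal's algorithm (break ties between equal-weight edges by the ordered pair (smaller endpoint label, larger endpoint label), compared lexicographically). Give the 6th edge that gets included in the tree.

Lima-Oslo

Sort edges by weight, then run Kruskal:
Delhi Hanoi (1): add — endpoints in different components.
Lima Paris (3): add — endpoints in different components.
Cairo Lima (4): add — endpoints in different components.
Oslo Sofia (4): add — endpoints in different components.
Hanoi Lima (7): add — endpoints in different components.
Lima Oslo (9): add — endpoints in different components.
Delhi Sofia (12): skip — Delhi and Sofia already connected.
Cairo Hanoi (14): skip — Cairo and Hanoi already connected.
Paris Seoul (16): add — endpoints in different components.
The 6th edge added is Lima Oslo.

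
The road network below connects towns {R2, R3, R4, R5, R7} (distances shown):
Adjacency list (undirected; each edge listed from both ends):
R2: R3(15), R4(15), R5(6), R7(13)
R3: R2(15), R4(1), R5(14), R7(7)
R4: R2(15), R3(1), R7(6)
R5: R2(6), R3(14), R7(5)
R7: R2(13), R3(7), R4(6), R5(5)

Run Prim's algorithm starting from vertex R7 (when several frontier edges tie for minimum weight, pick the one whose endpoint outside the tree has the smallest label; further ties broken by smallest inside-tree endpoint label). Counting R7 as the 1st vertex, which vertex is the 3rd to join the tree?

R2

Prim's algorithm from R7:
Step 1: cheapest edge leaving the tree is R5 R7 (5); add R5.
Step 2: cheapest edge leaving the tree is R2 R5 (6); add R2.
Step 3: cheapest edge leaving the tree is R4 R7 (6); add R4.
Step 4: cheapest edge leaving the tree is R3 R4 (1); add R3.
Vertex order: R7, R5, R2, R4, R3. The 3rd vertex is R2.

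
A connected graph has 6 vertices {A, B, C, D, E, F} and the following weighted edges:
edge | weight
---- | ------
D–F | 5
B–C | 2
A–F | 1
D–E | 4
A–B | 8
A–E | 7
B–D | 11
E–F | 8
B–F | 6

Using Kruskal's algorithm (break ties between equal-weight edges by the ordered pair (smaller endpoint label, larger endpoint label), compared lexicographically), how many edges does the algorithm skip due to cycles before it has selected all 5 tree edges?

Kruskal: consider edges lightest-first.
A–F (1): add. Components now {A,F} {B} {C} {D} {E}
B–C (2): add. Components now {A,F} {B,C} {D} {E}
D–E (4): add. Components now {A,F} {B,C} {D,E}
D–F (5): add. Components now {A,D,E,F} {B,C}
B–F (6): add. Components now {A,B,C,D,E,F}
Edges rejected before the tree was complete: 0.

0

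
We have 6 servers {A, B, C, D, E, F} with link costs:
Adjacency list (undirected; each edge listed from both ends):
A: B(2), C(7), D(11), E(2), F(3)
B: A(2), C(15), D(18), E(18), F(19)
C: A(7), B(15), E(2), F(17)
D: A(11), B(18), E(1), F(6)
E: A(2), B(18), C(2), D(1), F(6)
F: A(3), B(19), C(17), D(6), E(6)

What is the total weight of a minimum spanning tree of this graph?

10

Prim, starting at C.
Step 1: cheapest edge leaving the tree is C E (2); add E.
Step 2: cheapest edge leaving the tree is D E (1); add D.
Step 3: cheapest edge leaving the tree is A E (2); add A.
Step 4: cheapest edge leaving the tree is A B (2); add B.
Step 5: cheapest edge leaving the tree is A F (3); add F.
MST edges: C E, D E, A E, A B, A F; total weight 2+1+2+2+3 = 10.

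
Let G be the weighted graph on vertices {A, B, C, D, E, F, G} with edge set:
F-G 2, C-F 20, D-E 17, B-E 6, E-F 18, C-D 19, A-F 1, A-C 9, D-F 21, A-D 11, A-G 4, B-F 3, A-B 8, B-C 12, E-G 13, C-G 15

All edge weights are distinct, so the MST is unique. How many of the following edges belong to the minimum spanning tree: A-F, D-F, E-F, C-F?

1

Kruskal: consider edges lightest-first.
A-F (1): add — endpoints in different components.
F-G (2): add — endpoints in different components.
B-F (3): add — endpoints in different components.
A-G (4): skip — A and G already connected.
B-E (6): add — endpoints in different components.
A-B (8): skip — A and B already connected.
A-C (9): add — endpoints in different components.
A-D (11): add — endpoints in different components.
MST edge set: {A-F, F-G, B-F, B-E, A-C, A-D}.
Of the listed edges, {A-F} are in the MST → 1.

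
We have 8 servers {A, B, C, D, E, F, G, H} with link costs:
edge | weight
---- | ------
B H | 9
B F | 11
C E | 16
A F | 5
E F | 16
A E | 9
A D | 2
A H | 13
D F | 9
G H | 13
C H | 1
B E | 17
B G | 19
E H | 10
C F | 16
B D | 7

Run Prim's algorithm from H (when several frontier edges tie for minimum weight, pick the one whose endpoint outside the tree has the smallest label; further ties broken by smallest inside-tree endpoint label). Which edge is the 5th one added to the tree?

Prim, starting at H.
Step 1: cheapest edge leaving the tree is C H (1); add C.
Step 2: cheapest edge leaving the tree is B H (9); add B.
Step 3: cheapest edge leaving the tree is B D (7); add D.
Step 4: cheapest edge leaving the tree is A D (2); add A.
Step 5: cheapest edge leaving the tree is A F (5); add F.
Step 6: cheapest edge leaving the tree is A E (9); add E.
Step 7: cheapest edge leaving the tree is G H (13); add G.
The 5th edge added is A F.

A-F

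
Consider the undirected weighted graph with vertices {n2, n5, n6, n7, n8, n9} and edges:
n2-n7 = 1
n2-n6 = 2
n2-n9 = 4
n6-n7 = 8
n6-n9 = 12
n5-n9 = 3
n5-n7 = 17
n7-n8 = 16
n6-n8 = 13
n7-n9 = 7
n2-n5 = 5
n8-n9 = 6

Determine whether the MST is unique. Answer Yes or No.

Sort edges by weight, then run Kruskal:
n2-n7 (1): add — endpoints in different components.
n2-n6 (2): add — endpoints in different components.
n5-n9 (3): add — endpoints in different components.
n2-n9 (4): add — endpoints in different components.
n2-n5 (5): skip — n2 and n5 already connected.
n8-n9 (6): add — endpoints in different components.
Every non-tree edge has weight strictly greater than the heaviest edge on the tree path between its endpoints, so the MST is unique.

Yes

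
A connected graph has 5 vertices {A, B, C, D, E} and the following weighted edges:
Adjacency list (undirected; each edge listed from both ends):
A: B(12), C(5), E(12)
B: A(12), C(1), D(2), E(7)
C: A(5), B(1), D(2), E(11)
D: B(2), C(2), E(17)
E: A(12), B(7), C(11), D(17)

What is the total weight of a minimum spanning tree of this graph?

15

Sort edges by weight, then run Kruskal:
B–C (1): add. Components now {A} {B,C} {D} {E}
B–D (2): add. Components now {A} {B,C,D} {E}
C–D (2): skip — C and D already connected.
A–C (5): add. Components now {A,B,C,D} {E}
B–E (7): add. Components now {A,B,C,D,E}
MST edges: B–C, B–D, A–C, B–E; total weight 1+2+5+7 = 15.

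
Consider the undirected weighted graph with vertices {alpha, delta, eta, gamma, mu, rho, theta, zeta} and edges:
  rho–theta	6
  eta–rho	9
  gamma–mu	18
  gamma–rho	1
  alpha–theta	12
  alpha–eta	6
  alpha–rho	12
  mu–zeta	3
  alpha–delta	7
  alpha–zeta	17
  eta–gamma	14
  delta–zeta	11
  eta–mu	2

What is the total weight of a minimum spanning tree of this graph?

34

Kruskal: consider edges lightest-first.
gamma–rho (1): add — endpoints in different components.
eta–mu (2): add — endpoints in different components.
mu–zeta (3): add — endpoints in different components.
alpha–eta (6): add — endpoints in different components.
rho–theta (6): add — endpoints in different components.
alpha–delta (7): add — endpoints in different components.
eta–rho (9): add — endpoints in different components.
MST edges: gamma–rho, eta–mu, mu–zeta, alpha–eta, rho–theta, alpha–delta, eta–rho; total weight 1+2+3+6+6+7+9 = 34.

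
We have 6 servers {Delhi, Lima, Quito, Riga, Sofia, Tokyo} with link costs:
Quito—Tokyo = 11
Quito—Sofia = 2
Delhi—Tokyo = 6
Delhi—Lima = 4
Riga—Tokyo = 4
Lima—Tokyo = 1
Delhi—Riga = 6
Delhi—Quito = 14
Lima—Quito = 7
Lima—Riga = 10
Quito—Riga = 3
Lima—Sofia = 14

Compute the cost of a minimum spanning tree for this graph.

14

Prim, starting at Lima.
Step 1: frontier [Lima—Tokyo 1, Delhi—Lima 4, Lima—Quito 7, Lima—Riga 10, Lima—Sofia 14] → take Lima—Tokyo (1); add Tokyo.
Step 2: frontier [Delhi—Lima 4, Lima—Quito 7, Lima—Riga 10, Lima—Sofia 14, Riga—Tokyo 4, Delhi—Tokyo 6, Quito—Tokyo 11] → take Delhi—Lima (4); add Delhi.
Step 3: frontier [Delhi—Riga 6, Delhi—Quito 14, Lima—Quito 7, Lima—Riga 10, Lima—Sofia 14, Riga—Tokyo 4, Quito—Tokyo 11] → take Riga—Tokyo (4); add Riga.
Step 4: frontier [Delhi—Quito 14, Lima—Quito 7, Lima—Sofia 14, Quito—Riga 3, Quito—Tokyo 11] → take Quito—Riga (3); add Quito.
Step 5: frontier [Lima—Sofia 14, Quito—Sofia 2] → take Quito—Sofia (2); add Sofia.
MST edges: Lima—Tokyo, Delhi—Lima, Riga—Tokyo, Quito—Riga, Quito—Sofia; total weight 1+4+4+3+2 = 14.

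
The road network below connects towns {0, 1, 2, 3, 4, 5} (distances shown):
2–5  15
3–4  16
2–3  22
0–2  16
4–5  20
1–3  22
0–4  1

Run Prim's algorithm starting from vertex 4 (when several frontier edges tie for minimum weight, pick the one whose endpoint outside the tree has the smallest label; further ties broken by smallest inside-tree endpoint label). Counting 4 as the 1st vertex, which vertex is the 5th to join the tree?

Prim's algorithm from 4:
Step 1: frontier [0–4 1, 3–4 16, 4–5 20] → take 0–4 (1); add 0.
Step 2: frontier [0–2 16, 3–4 16, 4–5 20] → take 0–2 (16); add 2.
Step 3: frontier [2–5 15, 2–3 22, 3–4 16, 4–5 20] → take 2–5 (15); add 5.
Step 4: frontier [2–3 22, 3–4 16] → take 3–4 (16); add 3.
Step 5: frontier [1–3 22] → take 1–3 (22); add 1.
Vertex order: 4, 0, 2, 5, 3, 1. The 5th vertex is 3.

3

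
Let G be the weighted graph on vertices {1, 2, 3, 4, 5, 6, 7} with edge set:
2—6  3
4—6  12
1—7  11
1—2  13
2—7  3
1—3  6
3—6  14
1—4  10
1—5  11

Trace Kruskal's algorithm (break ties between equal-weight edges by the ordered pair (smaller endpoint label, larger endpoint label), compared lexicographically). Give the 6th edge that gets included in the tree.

1-7

Kruskal's algorithm — process edges by increasing weight (ties by edge label):
2—6 (3): add. Components now {1} {2,6} {3} {4} {5} {7}
2—7 (3): add. Components now {1} {2,6,7} {3} {4} {5}
1—3 (6): add. Components now {1,3} {2,6,7} {4} {5}
1—4 (10): add. Components now {1,3,4} {2,6,7} {5}
1—5 (11): add. Components now {1,3,4,5} {2,6,7}
1—7 (11): add. Components now {1,2,3,4,5,6,7}
The 6th edge added is 1—7.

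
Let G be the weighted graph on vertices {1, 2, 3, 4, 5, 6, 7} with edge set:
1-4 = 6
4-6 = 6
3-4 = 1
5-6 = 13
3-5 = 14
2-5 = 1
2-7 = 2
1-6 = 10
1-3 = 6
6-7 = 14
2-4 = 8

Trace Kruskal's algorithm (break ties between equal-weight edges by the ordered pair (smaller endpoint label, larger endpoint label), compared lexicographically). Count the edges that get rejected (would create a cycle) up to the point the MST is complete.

1

Kruskal: consider edges lightest-first.
2-5 (1): add — endpoints in different components.
3-4 (1): add — endpoints in different components.
2-7 (2): add — endpoints in different components.
1-3 (6): add — endpoints in different components.
1-4 (6): skip — 1 and 4 already connected.
4-6 (6): add — endpoints in different components.
2-4 (8): add — endpoints in different components.
Edges rejected before the tree was complete: 1.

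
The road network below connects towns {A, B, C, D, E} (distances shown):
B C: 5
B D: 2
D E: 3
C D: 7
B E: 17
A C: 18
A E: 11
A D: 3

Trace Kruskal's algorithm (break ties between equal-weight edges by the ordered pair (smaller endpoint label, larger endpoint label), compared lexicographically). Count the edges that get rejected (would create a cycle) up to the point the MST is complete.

0

Kruskal's algorithm — process edges by increasing weight (ties by edge label):
B D (2): add — endpoints in different components.
A D (3): add — endpoints in different components.
D E (3): add — endpoints in different components.
B C (5): add — endpoints in different components.
Edges rejected before the tree was complete: 0.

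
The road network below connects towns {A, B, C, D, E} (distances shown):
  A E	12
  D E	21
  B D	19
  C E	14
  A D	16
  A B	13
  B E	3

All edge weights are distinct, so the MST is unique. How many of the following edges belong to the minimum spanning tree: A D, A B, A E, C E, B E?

4

Kruskal: consider edges lightest-first.
B E (3): add — endpoints in different components.
A E (12): add — endpoints in different components.
A B (13): skip — A and B already connected.
C E (14): add — endpoints in different components.
A D (16): add — endpoints in different components.
MST edge set: {B E, A E, C E, A D}.
Of the listed edges, {A D, A E, C E, B E} are in the MST → 4.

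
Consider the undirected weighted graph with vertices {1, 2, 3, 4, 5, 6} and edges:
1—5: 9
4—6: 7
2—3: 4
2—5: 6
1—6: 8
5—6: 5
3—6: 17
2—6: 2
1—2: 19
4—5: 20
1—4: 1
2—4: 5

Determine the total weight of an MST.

17

Prim's algorithm from 6:
Step 1: frontier [2—6 2, 5—6 5, 4—6 7, 1—6 8, 3—6 17] → take 2—6 (2); add 2.
Step 2: frontier [2—3 4, 2—4 5, 2—5 6, 1—2 19, 5—6 5, 4—6 7, 1—6 8, 3—6 17] → take 2—3 (4); add 3.
Step 3: frontier [2—4 5, 2—5 6, 1—2 19, 5—6 5, 4—6 7, 1—6 8] → take 2—4 (5); add 4.
Step 4: frontier [2—5 6, 1—2 19, 1—4 1, 4—5 20, 5—6 5, 1—6 8] → take 1—4 (1); add 1.
Step 5: frontier [1—5 9, 2—5 6, 4—5 20, 5—6 5] → take 5—6 (5); add 5.
MST edges: 2—6, 2—3, 2—4, 1—4, 5—6; total weight 2+4+5+1+5 = 17.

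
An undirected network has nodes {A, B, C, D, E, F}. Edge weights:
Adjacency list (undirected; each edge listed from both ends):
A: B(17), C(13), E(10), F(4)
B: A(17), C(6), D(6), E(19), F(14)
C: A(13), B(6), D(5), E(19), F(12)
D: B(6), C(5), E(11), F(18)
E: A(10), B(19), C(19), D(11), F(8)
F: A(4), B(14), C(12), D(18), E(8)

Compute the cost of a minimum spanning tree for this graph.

34

Grow the tree from F using Prim:
Step 1: cheapest edge leaving the tree is A–F (4); add A.
Step 2: cheapest edge leaving the tree is E–F (8); add E.
Step 3: cheapest edge leaving the tree is D–E (11); add D.
Step 4: cheapest edge leaving the tree is C–D (5); add C.
Step 5: cheapest edge leaving the tree is B–C (6); add B.
MST edges: A–F, E–F, D–E, C–D, B–C; total weight 4+8+11+5+6 = 34.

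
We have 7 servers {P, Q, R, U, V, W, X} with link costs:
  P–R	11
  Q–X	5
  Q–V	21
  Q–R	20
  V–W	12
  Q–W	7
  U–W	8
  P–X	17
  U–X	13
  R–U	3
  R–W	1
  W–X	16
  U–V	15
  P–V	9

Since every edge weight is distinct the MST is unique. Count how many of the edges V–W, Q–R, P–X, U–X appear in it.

Kruskal: consider edges lightest-first.
R–W (1): add. Components now {R,W} {X} {Q} {U} {V} {P}
R–U (3): add. Components now {R,U,W} {X} {Q} {V} {P}
Q–X (5): add. Components now {R,U,W} {Q,X} {V} {P}
Q–W (7): add. Components now {Q,R,U,W,X} {V} {P}
U–W (8): skip — W and U already connected.
P–V (9): add. Components now {Q,R,U,W,X} {P,V}
P–R (11): add. Components now {P,Q,R,U,V,W,X}
MST edge set: {R–W, R–U, Q–X, Q–W, P–V, P–R}.
Of the listed edges, {} are in the MST → 0.

0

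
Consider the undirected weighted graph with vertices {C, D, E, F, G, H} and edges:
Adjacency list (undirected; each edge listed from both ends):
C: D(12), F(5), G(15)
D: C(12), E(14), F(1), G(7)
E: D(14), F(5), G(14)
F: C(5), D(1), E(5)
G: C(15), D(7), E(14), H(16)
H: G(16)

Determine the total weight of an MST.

Prim's algorithm from E:
Step 1: frontier [E—F 5, D—E 14, E—G 14] → take E—F (5); add F.
Step 2: frontier [D—E 14, E—G 14, D—F 1, C—F 5] → take D—F (1); add D.
Step 3: frontier [D—G 7, C—D 12, E—G 14, C—F 5] → take C—F (5); add C.
Step 4: frontier [C—G 15, D—G 7, E—G 14] → take D—G (7); add G.
Step 5: frontier [G—H 16] → take G—H (16); add H.
MST edges: E—F, D—F, C—F, D—G, G—H; total weight 5+1+5+7+16 = 34.

34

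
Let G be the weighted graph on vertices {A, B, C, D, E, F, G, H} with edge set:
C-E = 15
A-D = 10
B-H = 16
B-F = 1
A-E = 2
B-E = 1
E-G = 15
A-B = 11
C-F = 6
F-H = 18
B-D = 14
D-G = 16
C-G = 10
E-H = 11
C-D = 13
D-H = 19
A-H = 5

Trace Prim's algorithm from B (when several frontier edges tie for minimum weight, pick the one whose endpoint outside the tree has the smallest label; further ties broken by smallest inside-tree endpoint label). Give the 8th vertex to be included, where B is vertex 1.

Grow the tree from B using Prim:
Step 1: cheapest edge leaving the tree is B-E (1); add E.
Step 2: cheapest edge leaving the tree is B-F (1); add F.
Step 3: cheapest edge leaving the tree is A-E (2); add A.
Step 4: cheapest edge leaving the tree is A-H (5); add H.
Step 5: cheapest edge leaving the tree is C-F (6); add C.
Step 6: cheapest edge leaving the tree is A-D (10); add D.
Step 7: cheapest edge leaving the tree is C-G (10); add G.
Vertex order: B, E, F, A, H, C, D, G. The 8th vertex is G.

G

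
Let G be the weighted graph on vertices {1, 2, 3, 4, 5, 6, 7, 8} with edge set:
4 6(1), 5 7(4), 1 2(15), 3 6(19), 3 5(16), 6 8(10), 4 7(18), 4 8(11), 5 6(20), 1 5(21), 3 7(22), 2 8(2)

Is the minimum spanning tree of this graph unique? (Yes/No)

Yes

Sort edges by weight, then run Kruskal:
4 6 (1): add — endpoints in different components.
2 8 (2): add — endpoints in different components.
5 7 (4): add — endpoints in different components.
6 8 (10): add — endpoints in different components.
4 8 (11): skip — 4 and 8 already connected.
1 2 (15): add — endpoints in different components.
3 5 (16): add — endpoints in different components.
4 7 (18): add — endpoints in different components.
Every non-tree edge has weight strictly greater than the heaviest edge on the tree path between its endpoints, so the MST is unique.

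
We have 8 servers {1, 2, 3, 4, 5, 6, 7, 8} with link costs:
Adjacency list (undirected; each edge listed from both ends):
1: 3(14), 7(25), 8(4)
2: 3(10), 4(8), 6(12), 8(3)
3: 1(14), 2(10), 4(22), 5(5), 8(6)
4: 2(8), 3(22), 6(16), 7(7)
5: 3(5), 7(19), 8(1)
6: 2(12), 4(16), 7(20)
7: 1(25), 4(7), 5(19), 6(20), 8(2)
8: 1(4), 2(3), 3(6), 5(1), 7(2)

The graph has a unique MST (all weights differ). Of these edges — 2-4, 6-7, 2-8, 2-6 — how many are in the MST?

2

Sort edges by weight, then run Kruskal:
5-8 (1): add — endpoints in different components.
7-8 (2): add — endpoints in different components.
2-8 (3): add — endpoints in different components.
1-8 (4): add — endpoints in different components.
3-5 (5): add — endpoints in different components.
3-8 (6): skip — 3 and 8 already connected.
4-7 (7): add — endpoints in different components.
2-4 (8): skip — 2 and 4 already connected.
2-3 (10): skip — 2 and 3 already connected.
2-6 (12): add — endpoints in different components.
MST edge set: {5-8, 7-8, 2-8, 1-8, 3-5, 4-7, 2-6}.
Of the listed edges, {2-8, 2-6} are in the MST → 2.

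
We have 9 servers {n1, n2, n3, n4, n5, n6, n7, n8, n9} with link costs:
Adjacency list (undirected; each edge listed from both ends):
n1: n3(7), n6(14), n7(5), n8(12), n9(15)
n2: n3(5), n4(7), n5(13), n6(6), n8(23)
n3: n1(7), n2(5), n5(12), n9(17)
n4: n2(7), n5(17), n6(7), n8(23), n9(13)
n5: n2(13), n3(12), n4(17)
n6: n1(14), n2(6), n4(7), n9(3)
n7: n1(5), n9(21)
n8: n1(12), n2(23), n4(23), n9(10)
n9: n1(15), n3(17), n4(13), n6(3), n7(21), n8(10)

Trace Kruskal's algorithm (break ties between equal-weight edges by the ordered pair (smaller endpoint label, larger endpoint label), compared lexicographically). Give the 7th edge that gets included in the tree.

Kruskal: consider edges lightest-first.
n6-n9 (3): add — endpoints in different components.
n1-n7 (5): add — endpoints in different components.
n2-n3 (5): add — endpoints in different components.
n2-n6 (6): add — endpoints in different components.
n1-n3 (7): add — endpoints in different components.
n2-n4 (7): add — endpoints in different components.
n4-n6 (7): skip — n4 and n6 already connected.
n8-n9 (10): add — endpoints in different components.
n1-n8 (12): skip — n8 and n1 already connected.
n3-n5 (12): add — endpoints in different components.
The 7th edge added is n8-n9.

n8-n9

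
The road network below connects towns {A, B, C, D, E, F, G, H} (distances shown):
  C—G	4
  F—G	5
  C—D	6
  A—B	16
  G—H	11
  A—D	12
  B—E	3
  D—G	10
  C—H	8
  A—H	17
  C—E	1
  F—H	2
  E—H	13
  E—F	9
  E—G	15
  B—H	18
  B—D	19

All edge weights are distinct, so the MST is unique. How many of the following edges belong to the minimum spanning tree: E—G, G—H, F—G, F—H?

2

Kruskal's algorithm — process edges by increasing weight (ties by edge label):
C—E (1): add — endpoints in different components.
F—H (2): add — endpoints in different components.
B—E (3): add — endpoints in different components.
C—G (4): add — endpoints in different components.
F—G (5): add — endpoints in different components.
C—D (6): add — endpoints in different components.
C—H (8): skip — C and H already connected.
E—F (9): skip — E and F already connected.
D—G (10): skip — D and G already connected.
G—H (11): skip — G and H already connected.
A—D (12): add — endpoints in different components.
MST edge set: {C—E, F—H, B—E, C—G, F—G, C—D, A—D}.
Of the listed edges, {F—G, F—H} are in the MST → 2.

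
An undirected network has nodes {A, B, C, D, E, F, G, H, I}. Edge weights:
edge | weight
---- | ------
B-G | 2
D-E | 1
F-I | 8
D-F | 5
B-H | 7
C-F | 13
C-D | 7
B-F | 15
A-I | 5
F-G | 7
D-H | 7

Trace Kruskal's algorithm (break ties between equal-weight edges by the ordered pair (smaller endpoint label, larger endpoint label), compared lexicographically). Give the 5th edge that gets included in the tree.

Kruskal: consider edges lightest-first.
D-E (1): add — endpoints in different components.
B-G (2): add — endpoints in different components.
A-I (5): add — endpoints in different components.
D-F (5): add — endpoints in different components.
B-H (7): add — endpoints in different components.
C-D (7): add — endpoints in different components.
D-H (7): add — endpoints in different components.
F-G (7): skip — F and G already connected.
F-I (8): add — endpoints in different components.
The 5th edge added is B-H.

B-H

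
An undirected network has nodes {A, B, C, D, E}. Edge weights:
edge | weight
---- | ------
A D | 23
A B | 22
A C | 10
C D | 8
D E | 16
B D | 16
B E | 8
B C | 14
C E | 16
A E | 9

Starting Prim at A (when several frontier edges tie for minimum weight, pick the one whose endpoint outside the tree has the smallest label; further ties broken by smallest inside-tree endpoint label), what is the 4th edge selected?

Grow the tree from A using Prim:
Step 1: cheapest edge leaving the tree is A E (9); add E.
Step 2: cheapest edge leaving the tree is B E (8); add B.
Step 3: cheapest edge leaving the tree is A C (10); add C.
Step 4: cheapest edge leaving the tree is C D (8); add D.
The 4th edge added is C D.

C-D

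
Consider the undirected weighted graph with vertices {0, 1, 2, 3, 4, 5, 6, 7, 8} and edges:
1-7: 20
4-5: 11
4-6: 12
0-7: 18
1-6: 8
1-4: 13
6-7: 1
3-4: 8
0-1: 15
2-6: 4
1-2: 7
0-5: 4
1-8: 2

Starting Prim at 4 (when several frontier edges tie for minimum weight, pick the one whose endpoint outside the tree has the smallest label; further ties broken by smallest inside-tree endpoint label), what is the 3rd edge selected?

0-5

Grow the tree from 4 using Prim:
Step 1: frontier [3-4 8, 4-5 11, 4-6 12, 1-4 13] → take 3-4 (8); add 3.
Step 2: frontier [4-5 11, 4-6 12, 1-4 13] → take 4-5 (11); add 5.
Step 3: frontier [4-6 12, 1-4 13, 0-5 4] → take 0-5 (4); add 0.
Step 4: frontier [0-1 15, 0-7 18, 4-6 12, 1-4 13] → take 4-6 (12); add 6.
Step 5: frontier [0-1 15, 0-7 18, 1-4 13, 6-7 1, 2-6 4, 1-6 8] → take 6-7 (1); add 7.
Step 6: frontier [0-1 15, 1-4 13, 2-6 4, 1-6 8, 1-7 20] → take 2-6 (4); add 2.
Step 7: frontier [0-1 15, 1-2 7, 1-4 13, 1-6 8, 1-7 20] → take 1-2 (7); add 1.
Step 8: frontier [1-8 2] → take 1-8 (2); add 8.
The 3rd edge added is 0-5.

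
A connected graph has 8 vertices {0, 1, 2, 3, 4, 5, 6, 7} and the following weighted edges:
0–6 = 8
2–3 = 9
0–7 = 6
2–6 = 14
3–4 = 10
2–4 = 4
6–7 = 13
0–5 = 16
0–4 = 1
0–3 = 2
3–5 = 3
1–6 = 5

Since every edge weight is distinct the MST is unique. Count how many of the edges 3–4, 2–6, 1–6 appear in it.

Sort edges by weight, then run Kruskal:
0–4 (1): add — endpoints in different components.
0–3 (2): add — endpoints in different components.
3–5 (3): add — endpoints in different components.
2–4 (4): add — endpoints in different components.
1–6 (5): add — endpoints in different components.
0–7 (6): add — endpoints in different components.
0–6 (8): add — endpoints in different components.
MST edge set: {0–4, 0–3, 3–5, 2–4, 1–6, 0–7, 0–6}.
Of the listed edges, {1–6} are in the MST → 1.

1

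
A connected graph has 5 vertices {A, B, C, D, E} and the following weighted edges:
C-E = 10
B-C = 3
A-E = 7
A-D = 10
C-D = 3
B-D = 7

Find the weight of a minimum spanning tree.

23

Prim, starting at E.
Step 1: cheapest edge leaving the tree is A-E (7); add A.
Step 2: cheapest edge leaving the tree is C-E (10); add C.
Step 3: cheapest edge leaving the tree is B-C (3); add B.
Step 4: cheapest edge leaving the tree is C-D (3); add D.
MST edges: A-E, C-E, B-C, C-D; total weight 7+10+3+3 = 23.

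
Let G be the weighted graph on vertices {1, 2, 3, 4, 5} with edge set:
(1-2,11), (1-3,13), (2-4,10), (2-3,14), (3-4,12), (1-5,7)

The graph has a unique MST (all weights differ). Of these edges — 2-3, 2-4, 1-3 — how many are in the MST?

Sort edges by weight, then run Kruskal:
1-5 (7): add. Components now {1,5} {2} {3} {4}
2-4 (10): add. Components now {1,5} {2,4} {3}
1-2 (11): add. Components now {1,2,4,5} {3}
3-4 (12): add. Components now {1,2,3,4,5}
MST edge set: {1-5, 2-4, 1-2, 3-4}.
Of the listed edges, {2-4} are in the MST → 1.

1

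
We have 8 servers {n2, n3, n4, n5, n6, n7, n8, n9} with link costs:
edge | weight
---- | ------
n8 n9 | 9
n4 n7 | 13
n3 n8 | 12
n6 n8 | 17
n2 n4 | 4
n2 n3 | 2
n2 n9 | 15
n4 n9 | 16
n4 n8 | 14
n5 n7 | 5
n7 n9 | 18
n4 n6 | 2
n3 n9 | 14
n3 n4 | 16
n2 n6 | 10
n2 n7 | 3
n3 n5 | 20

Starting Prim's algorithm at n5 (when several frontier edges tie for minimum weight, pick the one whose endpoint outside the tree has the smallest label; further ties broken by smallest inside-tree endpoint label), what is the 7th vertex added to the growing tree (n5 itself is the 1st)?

Prim, starting at n5.
Step 1: cheapest edge leaving the tree is n5 n7 (5); add n7.
Step 2: cheapest edge leaving the tree is n2 n7 (3); add n2.
Step 3: cheapest edge leaving the tree is n2 n3 (2); add n3.
Step 4: cheapest edge leaving the tree is n2 n4 (4); add n4.
Step 5: cheapest edge leaving the tree is n4 n6 (2); add n6.
Step 6: cheapest edge leaving the tree is n3 n8 (12); add n8.
Step 7: cheapest edge leaving the tree is n8 n9 (9); add n9.
Vertex order: n5, n7, n2, n3, n4, n6, n8, n9. The 7th vertex is n8.

n8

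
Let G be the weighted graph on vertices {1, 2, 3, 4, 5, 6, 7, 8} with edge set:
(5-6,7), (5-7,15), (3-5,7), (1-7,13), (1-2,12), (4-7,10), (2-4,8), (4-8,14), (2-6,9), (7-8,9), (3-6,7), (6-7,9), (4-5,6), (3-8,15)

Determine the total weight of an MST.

58

Prim's algorithm from 1:
Step 1: frontier [1-2 12, 1-7 13] → take 1-2 (12); add 2.
Step 2: frontier [1-7 13, 2-4 8, 2-6 9] → take 2-4 (8); add 4.
Step 3: frontier [1-7 13, 2-6 9, 4-5 6, 4-7 10, 4-8 14] → take 4-5 (6); add 5.
Step 4: frontier [1-7 13, 2-6 9, 4-7 10, 4-8 14, 3-5 7, 5-6 7, 5-7 15] → take 3-5 (7); add 3.
Step 5: frontier [1-7 13, 2-6 9, 3-6 7, 3-8 15, 4-7 10, 4-8 14, 5-6 7, 5-7 15] → take 3-6 (7); add 6.
Step 6: frontier [1-7 13, 3-8 15, 4-7 10, 4-8 14, 5-7 15, 6-7 9] → take 6-7 (9); add 7.
Step 7: frontier [3-8 15, 4-8 14, 7-8 9] → take 7-8 (9); add 8.
MST edges: 1-2, 2-4, 4-5, 3-5, 3-6, 6-7, 7-8; total weight 12+8+6+7+7+9+9 = 58.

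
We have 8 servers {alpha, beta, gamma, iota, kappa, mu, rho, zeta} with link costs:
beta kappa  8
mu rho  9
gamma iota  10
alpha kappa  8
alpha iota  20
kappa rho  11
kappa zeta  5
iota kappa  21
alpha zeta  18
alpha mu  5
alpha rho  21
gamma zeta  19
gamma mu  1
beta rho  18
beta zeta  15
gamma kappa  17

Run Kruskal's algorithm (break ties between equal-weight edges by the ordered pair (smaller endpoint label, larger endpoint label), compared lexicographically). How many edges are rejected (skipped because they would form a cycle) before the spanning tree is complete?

Sort edges by weight, then run Kruskal:
gamma mu (1): add — endpoints in different components.
alpha mu (5): add — endpoints in different components.
kappa zeta (5): add — endpoints in different components.
alpha kappa (8): add — endpoints in different components.
beta kappa (8): add — endpoints in different components.
mu rho (9): add — endpoints in different components.
gamma iota (10): add — endpoints in different components.
Edges rejected before the tree was complete: 0.

0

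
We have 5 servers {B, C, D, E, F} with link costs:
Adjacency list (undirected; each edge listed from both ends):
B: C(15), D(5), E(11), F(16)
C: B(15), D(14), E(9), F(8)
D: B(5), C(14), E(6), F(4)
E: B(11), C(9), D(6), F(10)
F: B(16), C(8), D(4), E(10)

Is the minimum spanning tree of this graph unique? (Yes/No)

Kruskal's algorithm — process edges by increasing weight (ties by edge label):
D F (4): add — endpoints in different components.
B D (5): add — endpoints in different components.
D E (6): add — endpoints in different components.
C F (8): add — endpoints in different components.
Every non-tree edge has weight strictly greater than the heaviest edge on the tree path between its endpoints, so the MST is unique.

Yes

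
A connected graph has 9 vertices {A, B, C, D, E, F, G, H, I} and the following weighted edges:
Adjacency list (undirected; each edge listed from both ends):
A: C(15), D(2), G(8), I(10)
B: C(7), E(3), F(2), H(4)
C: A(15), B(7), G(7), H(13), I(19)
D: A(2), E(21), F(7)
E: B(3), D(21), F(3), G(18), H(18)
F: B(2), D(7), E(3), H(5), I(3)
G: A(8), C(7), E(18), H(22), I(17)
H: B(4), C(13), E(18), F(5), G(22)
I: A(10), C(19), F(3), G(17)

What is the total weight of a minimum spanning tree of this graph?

35

Sort edges by weight, then run Kruskal:
A–D (2): add — endpoints in different components.
B–F (2): add — endpoints in different components.
B–E (3): add — endpoints in different components.
E–F (3): skip — E and F already connected.
F–I (3): add — endpoints in different components.
B–H (4): add — endpoints in different components.
F–H (5): skip — F and H already connected.
B–C (7): add — endpoints in different components.
C–G (7): add — endpoints in different components.
D–F (7): add — endpoints in different components.
MST edges: A–D, B–F, B–E, F–I, B–H, B–C, C–G, D–F; total weight 2+2+3+3+4+7+7+7 = 35.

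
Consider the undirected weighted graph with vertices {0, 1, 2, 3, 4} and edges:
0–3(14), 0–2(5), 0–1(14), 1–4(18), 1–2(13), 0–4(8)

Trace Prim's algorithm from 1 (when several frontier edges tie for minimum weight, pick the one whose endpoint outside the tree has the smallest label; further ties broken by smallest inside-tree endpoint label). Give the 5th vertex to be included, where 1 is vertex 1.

Prim's algorithm from 1:
Step 1: cheapest edge leaving the tree is 1–2 (13); add 2.
Step 2: cheapest edge leaving the tree is 0–2 (5); add 0.
Step 3: cheapest edge leaving the tree is 0–4 (8); add 4.
Step 4: cheapest edge leaving the tree is 0–3 (14); add 3.
Vertex order: 1, 2, 0, 4, 3. The 5th vertex is 3.

3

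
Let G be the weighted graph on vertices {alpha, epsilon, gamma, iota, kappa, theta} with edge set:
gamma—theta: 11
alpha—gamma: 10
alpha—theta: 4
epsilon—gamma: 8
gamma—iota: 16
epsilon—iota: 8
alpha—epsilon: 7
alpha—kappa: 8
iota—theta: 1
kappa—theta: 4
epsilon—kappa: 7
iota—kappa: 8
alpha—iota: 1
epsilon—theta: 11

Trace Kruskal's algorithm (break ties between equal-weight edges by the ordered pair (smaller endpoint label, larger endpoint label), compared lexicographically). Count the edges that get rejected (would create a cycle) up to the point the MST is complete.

3

Kruskal's algorithm — process edges by increasing weight (ties by edge label):
alpha—iota (1): add — endpoints in different components.
iota—theta (1): add — endpoints in different components.
alpha—theta (4): skip — theta and alpha already connected.
kappa—theta (4): add — endpoints in different components.
alpha—epsilon (7): add — endpoints in different components.
epsilon—kappa (7): skip — epsilon and kappa already connected.
alpha—kappa (8): skip — kappa and alpha already connected.
epsilon—gamma (8): add — endpoints in different components.
Edges rejected before the tree was complete: 3.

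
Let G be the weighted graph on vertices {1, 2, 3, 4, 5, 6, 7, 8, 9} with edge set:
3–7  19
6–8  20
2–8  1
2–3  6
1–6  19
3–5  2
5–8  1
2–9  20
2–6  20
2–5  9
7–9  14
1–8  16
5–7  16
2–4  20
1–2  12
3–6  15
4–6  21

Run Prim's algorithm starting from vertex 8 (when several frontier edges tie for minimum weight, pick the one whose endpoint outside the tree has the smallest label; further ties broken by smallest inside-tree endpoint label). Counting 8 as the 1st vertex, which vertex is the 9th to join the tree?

Grow the tree from 8 using Prim:
Step 1: cheapest edge leaving the tree is 2–8 (1); add 2.
Step 2: cheapest edge leaving the tree is 5–8 (1); add 5.
Step 3: cheapest edge leaving the tree is 3–5 (2); add 3.
Step 4: cheapest edge leaving the tree is 1–2 (12); add 1.
Step 5: cheapest edge leaving the tree is 3–6 (15); add 6.
Step 6: cheapest edge leaving the tree is 5–7 (16); add 7.
Step 7: cheapest edge leaving the tree is 7–9 (14); add 9.
Step 8: cheapest edge leaving the tree is 2–4 (20); add 4.
Vertex order: 8, 2, 5, 3, 1, 6, 7, 9, 4. The 9th vertex is 4.

4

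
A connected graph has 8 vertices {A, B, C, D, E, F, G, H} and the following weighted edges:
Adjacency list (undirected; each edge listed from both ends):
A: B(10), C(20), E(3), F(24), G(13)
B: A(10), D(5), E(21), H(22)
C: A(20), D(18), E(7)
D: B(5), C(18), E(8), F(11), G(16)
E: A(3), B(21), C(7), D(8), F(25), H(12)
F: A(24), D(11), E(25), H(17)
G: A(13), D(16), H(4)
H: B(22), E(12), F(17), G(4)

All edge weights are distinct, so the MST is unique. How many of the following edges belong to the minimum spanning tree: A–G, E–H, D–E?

2

Sort edges by weight, then run Kruskal:
A–E (3): add — endpoints in different components.
G–H (4): add — endpoints in different components.
B–D (5): add — endpoints in different components.
C–E (7): add — endpoints in different components.
D–E (8): add — endpoints in different components.
A–B (10): skip — A and B already connected.
D–F (11): add — endpoints in different components.
E–H (12): add — endpoints in different components.
MST edge set: {A–E, G–H, B–D, C–E, D–E, D–F, E–H}.
Of the listed edges, {E–H, D–E} are in the MST → 2.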